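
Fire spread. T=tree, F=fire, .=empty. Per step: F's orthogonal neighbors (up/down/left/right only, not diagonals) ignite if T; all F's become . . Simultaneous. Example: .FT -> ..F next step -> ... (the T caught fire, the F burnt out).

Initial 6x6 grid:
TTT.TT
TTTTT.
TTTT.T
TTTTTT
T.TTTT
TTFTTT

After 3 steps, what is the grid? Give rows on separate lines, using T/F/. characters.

Step 1: 3 trees catch fire, 1 burn out
  TTT.TT
  TTTTT.
  TTTT.T
  TTTTTT
  T.FTTT
  TF.FTT
Step 2: 4 trees catch fire, 3 burn out
  TTT.TT
  TTTTT.
  TTTT.T
  TTFTTT
  T..FTT
  F...FT
Step 3: 6 trees catch fire, 4 burn out
  TTT.TT
  TTTTT.
  TTFT.T
  TF.FTT
  F...FT
  .....F

TTT.TT
TTTTT.
TTFT.T
TF.FTT
F...FT
.....F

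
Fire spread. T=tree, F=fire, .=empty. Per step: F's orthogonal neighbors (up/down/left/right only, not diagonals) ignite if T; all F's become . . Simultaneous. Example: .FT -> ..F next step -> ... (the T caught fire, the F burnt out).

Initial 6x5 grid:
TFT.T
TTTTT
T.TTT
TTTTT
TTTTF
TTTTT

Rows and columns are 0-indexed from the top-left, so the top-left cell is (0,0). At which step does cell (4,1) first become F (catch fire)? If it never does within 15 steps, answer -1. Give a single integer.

Step 1: cell (4,1)='T' (+6 fires, +2 burnt)
Step 2: cell (4,1)='T' (+6 fires, +6 burnt)
Step 3: cell (4,1)='F' (+8 fires, +6 burnt)
  -> target ignites at step 3
Step 4: cell (4,1)='.' (+5 fires, +8 burnt)
Step 5: cell (4,1)='.' (+1 fires, +5 burnt)
Step 6: cell (4,1)='.' (+0 fires, +1 burnt)
  fire out at step 6

3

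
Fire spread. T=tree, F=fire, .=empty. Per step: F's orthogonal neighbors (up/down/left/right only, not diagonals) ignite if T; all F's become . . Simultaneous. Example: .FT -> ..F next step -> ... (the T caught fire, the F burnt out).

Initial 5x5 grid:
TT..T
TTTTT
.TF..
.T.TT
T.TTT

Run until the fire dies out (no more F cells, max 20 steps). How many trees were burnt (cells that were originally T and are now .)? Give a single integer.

Answer: 10

Derivation:
Step 1: +2 fires, +1 burnt (F count now 2)
Step 2: +3 fires, +2 burnt (F count now 3)
Step 3: +3 fires, +3 burnt (F count now 3)
Step 4: +2 fires, +3 burnt (F count now 2)
Step 5: +0 fires, +2 burnt (F count now 0)
Fire out after step 5
Initially T: 16, now '.': 19
Total burnt (originally-T cells now '.'): 10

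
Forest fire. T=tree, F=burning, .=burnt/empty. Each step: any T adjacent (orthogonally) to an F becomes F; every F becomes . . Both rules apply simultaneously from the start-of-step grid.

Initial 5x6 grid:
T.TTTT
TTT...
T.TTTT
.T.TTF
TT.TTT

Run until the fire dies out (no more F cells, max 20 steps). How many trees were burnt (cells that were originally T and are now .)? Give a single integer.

Step 1: +3 fires, +1 burnt (F count now 3)
Step 2: +3 fires, +3 burnt (F count now 3)
Step 3: +2 fires, +3 burnt (F count now 2)
Step 4: +1 fires, +2 burnt (F count now 1)
Step 5: +1 fires, +1 burnt (F count now 1)
Step 6: +2 fires, +1 burnt (F count now 2)
Step 7: +2 fires, +2 burnt (F count now 2)
Step 8: +3 fires, +2 burnt (F count now 3)
Step 9: +1 fires, +3 burnt (F count now 1)
Step 10: +0 fires, +1 burnt (F count now 0)
Fire out after step 10
Initially T: 21, now '.': 27
Total burnt (originally-T cells now '.'): 18

Answer: 18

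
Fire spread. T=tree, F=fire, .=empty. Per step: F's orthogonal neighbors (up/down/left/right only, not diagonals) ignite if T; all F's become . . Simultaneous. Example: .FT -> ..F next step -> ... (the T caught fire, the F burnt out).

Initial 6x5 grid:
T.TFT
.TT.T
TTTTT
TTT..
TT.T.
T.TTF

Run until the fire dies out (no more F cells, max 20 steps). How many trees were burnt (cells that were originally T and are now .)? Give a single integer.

Step 1: +3 fires, +2 burnt (F count now 3)
Step 2: +4 fires, +3 burnt (F count now 4)
Step 3: +3 fires, +4 burnt (F count now 3)
Step 4: +3 fires, +3 burnt (F count now 3)
Step 5: +2 fires, +3 burnt (F count now 2)
Step 6: +2 fires, +2 burnt (F count now 2)
Step 7: +1 fires, +2 burnt (F count now 1)
Step 8: +1 fires, +1 burnt (F count now 1)
Step 9: +0 fires, +1 burnt (F count now 0)
Fire out after step 9
Initially T: 20, now '.': 29
Total burnt (originally-T cells now '.'): 19

Answer: 19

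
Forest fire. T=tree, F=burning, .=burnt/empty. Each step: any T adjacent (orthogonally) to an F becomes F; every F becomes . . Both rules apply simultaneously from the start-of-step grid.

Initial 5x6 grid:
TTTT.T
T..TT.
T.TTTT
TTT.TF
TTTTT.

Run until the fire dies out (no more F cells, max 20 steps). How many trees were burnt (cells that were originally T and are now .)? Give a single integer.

Answer: 21

Derivation:
Step 1: +2 fires, +1 burnt (F count now 2)
Step 2: +2 fires, +2 burnt (F count now 2)
Step 3: +3 fires, +2 burnt (F count now 3)
Step 4: +3 fires, +3 burnt (F count now 3)
Step 5: +3 fires, +3 burnt (F count now 3)
Step 6: +3 fires, +3 burnt (F count now 3)
Step 7: +2 fires, +3 burnt (F count now 2)
Step 8: +2 fires, +2 burnt (F count now 2)
Step 9: +1 fires, +2 burnt (F count now 1)
Step 10: +0 fires, +1 burnt (F count now 0)
Fire out after step 10
Initially T: 22, now '.': 29
Total burnt (originally-T cells now '.'): 21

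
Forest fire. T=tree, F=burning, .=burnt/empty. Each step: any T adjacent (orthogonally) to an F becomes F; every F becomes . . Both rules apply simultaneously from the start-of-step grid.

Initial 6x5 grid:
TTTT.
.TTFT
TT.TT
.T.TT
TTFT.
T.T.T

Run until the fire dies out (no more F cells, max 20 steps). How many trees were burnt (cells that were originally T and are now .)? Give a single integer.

Answer: 19

Derivation:
Step 1: +7 fires, +2 burnt (F count now 7)
Step 2: +6 fires, +7 burnt (F count now 6)
Step 3: +4 fires, +6 burnt (F count now 4)
Step 4: +2 fires, +4 burnt (F count now 2)
Step 5: +0 fires, +2 burnt (F count now 0)
Fire out after step 5
Initially T: 20, now '.': 29
Total burnt (originally-T cells now '.'): 19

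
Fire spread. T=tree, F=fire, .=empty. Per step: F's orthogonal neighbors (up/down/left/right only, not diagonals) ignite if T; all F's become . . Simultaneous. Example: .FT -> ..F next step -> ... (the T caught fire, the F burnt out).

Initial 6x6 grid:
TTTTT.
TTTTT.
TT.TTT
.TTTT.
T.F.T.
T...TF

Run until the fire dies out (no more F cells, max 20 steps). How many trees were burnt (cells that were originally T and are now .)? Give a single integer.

Step 1: +2 fires, +2 burnt (F count now 2)
Step 2: +3 fires, +2 burnt (F count now 3)
Step 3: +3 fires, +3 burnt (F count now 3)
Step 4: +4 fires, +3 burnt (F count now 4)
Step 5: +6 fires, +4 burnt (F count now 6)
Step 6: +3 fires, +6 burnt (F count now 3)
Step 7: +0 fires, +3 burnt (F count now 0)
Fire out after step 7
Initially T: 23, now '.': 34
Total burnt (originally-T cells now '.'): 21

Answer: 21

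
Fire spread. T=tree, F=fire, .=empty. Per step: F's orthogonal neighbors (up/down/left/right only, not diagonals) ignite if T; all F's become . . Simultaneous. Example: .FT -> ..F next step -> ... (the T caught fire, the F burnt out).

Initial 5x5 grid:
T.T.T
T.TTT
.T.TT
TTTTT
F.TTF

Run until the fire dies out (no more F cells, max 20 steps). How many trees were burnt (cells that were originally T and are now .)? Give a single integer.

Answer: 15

Derivation:
Step 1: +3 fires, +2 burnt (F count now 3)
Step 2: +4 fires, +3 burnt (F count now 4)
Step 3: +4 fires, +4 burnt (F count now 4)
Step 4: +2 fires, +4 burnt (F count now 2)
Step 5: +1 fires, +2 burnt (F count now 1)
Step 6: +1 fires, +1 burnt (F count now 1)
Step 7: +0 fires, +1 burnt (F count now 0)
Fire out after step 7
Initially T: 17, now '.': 23
Total burnt (originally-T cells now '.'): 15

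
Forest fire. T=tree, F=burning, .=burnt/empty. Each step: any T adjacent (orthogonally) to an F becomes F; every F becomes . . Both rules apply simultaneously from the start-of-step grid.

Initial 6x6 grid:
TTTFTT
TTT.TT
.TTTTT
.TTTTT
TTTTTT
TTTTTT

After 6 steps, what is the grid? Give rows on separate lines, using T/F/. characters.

Step 1: 2 trees catch fire, 1 burn out
  TTF.FT
  TTT.TT
  .TTTTT
  .TTTTT
  TTTTTT
  TTTTTT
Step 2: 4 trees catch fire, 2 burn out
  TF...F
  TTF.FT
  .TTTTT
  .TTTTT
  TTTTTT
  TTTTTT
Step 3: 5 trees catch fire, 4 burn out
  F.....
  TF...F
  .TFTFT
  .TTTTT
  TTTTTT
  TTTTTT
Step 4: 6 trees catch fire, 5 burn out
  ......
  F.....
  .F.F.F
  .TFTFT
  TTTTTT
  TTTTTT
Step 5: 5 trees catch fire, 6 burn out
  ......
  ......
  ......
  .F.F.F
  TTFTFT
  TTTTTT
Step 6: 5 trees catch fire, 5 burn out
  ......
  ......
  ......
  ......
  TF.F.F
  TTFTFT

......
......
......
......
TF.F.F
TTFTFT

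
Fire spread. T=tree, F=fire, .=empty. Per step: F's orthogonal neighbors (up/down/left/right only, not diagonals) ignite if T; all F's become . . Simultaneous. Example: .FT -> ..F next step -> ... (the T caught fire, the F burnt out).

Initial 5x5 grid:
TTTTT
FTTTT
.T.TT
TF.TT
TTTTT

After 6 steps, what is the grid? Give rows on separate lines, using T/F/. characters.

Step 1: 5 trees catch fire, 2 burn out
  FTTTT
  .FTTT
  .F.TT
  F..TT
  TFTTT
Step 2: 4 trees catch fire, 5 burn out
  .FTTT
  ..FTT
  ...TT
  ...TT
  F.FTT
Step 3: 3 trees catch fire, 4 burn out
  ..FTT
  ...FT
  ...TT
  ...TT
  ...FT
Step 4: 5 trees catch fire, 3 burn out
  ...FT
  ....F
  ...FT
  ...FT
  ....F
Step 5: 3 trees catch fire, 5 burn out
  ....F
  .....
  ....F
  ....F
  .....
Step 6: 0 trees catch fire, 3 burn out
  .....
  .....
  .....
  .....
  .....

.....
.....
.....
.....
.....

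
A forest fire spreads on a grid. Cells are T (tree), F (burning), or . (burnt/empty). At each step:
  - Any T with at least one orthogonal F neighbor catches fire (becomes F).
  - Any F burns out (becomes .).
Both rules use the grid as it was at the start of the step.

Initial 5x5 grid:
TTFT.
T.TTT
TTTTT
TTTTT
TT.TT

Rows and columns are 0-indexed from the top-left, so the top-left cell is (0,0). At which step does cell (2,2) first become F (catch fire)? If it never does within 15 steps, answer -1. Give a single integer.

Step 1: cell (2,2)='T' (+3 fires, +1 burnt)
Step 2: cell (2,2)='F' (+3 fires, +3 burnt)
  -> target ignites at step 2
Step 3: cell (2,2)='.' (+5 fires, +3 burnt)
Step 4: cell (2,2)='.' (+4 fires, +5 burnt)
Step 5: cell (2,2)='.' (+4 fires, +4 burnt)
Step 6: cell (2,2)='.' (+2 fires, +4 burnt)
Step 7: cell (2,2)='.' (+0 fires, +2 burnt)
  fire out at step 7

2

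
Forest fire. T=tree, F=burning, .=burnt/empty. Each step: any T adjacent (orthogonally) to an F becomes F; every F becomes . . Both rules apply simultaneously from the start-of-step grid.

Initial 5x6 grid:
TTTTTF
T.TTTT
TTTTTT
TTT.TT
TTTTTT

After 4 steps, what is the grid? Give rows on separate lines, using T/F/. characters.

Step 1: 2 trees catch fire, 1 burn out
  TTTTF.
  T.TTTF
  TTTTTT
  TTT.TT
  TTTTTT
Step 2: 3 trees catch fire, 2 burn out
  TTTF..
  T.TTF.
  TTTTTF
  TTT.TT
  TTTTTT
Step 3: 4 trees catch fire, 3 burn out
  TTF...
  T.TF..
  TTTTF.
  TTT.TF
  TTTTTT
Step 4: 5 trees catch fire, 4 burn out
  TF....
  T.F...
  TTTF..
  TTT.F.
  TTTTTF

TF....
T.F...
TTTF..
TTT.F.
TTTTTF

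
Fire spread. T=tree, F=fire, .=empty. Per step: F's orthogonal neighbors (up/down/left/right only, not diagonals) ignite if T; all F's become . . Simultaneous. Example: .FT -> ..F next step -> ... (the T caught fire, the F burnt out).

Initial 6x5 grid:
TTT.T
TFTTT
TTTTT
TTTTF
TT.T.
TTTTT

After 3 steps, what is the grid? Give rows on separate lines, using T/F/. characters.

Step 1: 6 trees catch fire, 2 burn out
  TFT.T
  F.FTT
  TFTTF
  TTTF.
  TT.T.
  TTTTT
Step 2: 10 trees catch fire, 6 burn out
  F.F.T
  ...FF
  F.FF.
  TFF..
  TT.F.
  TTTTT
Step 3: 4 trees catch fire, 10 burn out
  ....F
  .....
  .....
  F....
  TF...
  TTTFT

....F
.....
.....
F....
TF...
TTTFT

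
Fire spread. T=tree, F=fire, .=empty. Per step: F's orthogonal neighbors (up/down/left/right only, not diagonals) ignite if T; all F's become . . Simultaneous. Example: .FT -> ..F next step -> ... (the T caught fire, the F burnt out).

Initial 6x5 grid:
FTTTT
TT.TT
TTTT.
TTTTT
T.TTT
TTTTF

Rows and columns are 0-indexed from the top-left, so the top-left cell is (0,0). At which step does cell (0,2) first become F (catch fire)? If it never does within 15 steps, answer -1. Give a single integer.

Step 1: cell (0,2)='T' (+4 fires, +2 burnt)
Step 2: cell (0,2)='F' (+6 fires, +4 burnt)
  -> target ignites at step 2
Step 3: cell (0,2)='.' (+6 fires, +6 burnt)
Step 4: cell (0,2)='.' (+8 fires, +6 burnt)
Step 5: cell (0,2)='.' (+1 fires, +8 burnt)
Step 6: cell (0,2)='.' (+0 fires, +1 burnt)
  fire out at step 6

2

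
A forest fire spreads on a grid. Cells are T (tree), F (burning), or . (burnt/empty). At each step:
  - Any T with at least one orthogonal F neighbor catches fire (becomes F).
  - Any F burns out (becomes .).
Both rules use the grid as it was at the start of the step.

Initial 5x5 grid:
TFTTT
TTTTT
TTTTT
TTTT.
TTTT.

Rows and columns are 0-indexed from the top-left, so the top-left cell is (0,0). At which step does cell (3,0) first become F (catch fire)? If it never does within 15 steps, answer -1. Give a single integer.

Step 1: cell (3,0)='T' (+3 fires, +1 burnt)
Step 2: cell (3,0)='T' (+4 fires, +3 burnt)
Step 3: cell (3,0)='T' (+5 fires, +4 burnt)
Step 4: cell (3,0)='F' (+5 fires, +5 burnt)
  -> target ignites at step 4
Step 5: cell (3,0)='.' (+4 fires, +5 burnt)
Step 6: cell (3,0)='.' (+1 fires, +4 burnt)
Step 7: cell (3,0)='.' (+0 fires, +1 burnt)
  fire out at step 7

4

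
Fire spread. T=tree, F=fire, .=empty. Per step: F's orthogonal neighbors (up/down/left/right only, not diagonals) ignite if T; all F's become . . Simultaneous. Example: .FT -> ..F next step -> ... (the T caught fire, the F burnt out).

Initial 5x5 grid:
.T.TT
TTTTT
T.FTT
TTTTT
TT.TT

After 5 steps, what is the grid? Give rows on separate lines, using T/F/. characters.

Step 1: 3 trees catch fire, 1 burn out
  .T.TT
  TTFTT
  T..FT
  TTFTT
  TT.TT
Step 2: 5 trees catch fire, 3 burn out
  .T.TT
  TF.FT
  T...F
  TF.FT
  TT.TT
Step 3: 8 trees catch fire, 5 burn out
  .F.FT
  F...F
  T....
  F...F
  TF.FT
Step 4: 4 trees catch fire, 8 burn out
  ....F
  .....
  F....
  .....
  F...F
Step 5: 0 trees catch fire, 4 burn out
  .....
  .....
  .....
  .....
  .....

.....
.....
.....
.....
.....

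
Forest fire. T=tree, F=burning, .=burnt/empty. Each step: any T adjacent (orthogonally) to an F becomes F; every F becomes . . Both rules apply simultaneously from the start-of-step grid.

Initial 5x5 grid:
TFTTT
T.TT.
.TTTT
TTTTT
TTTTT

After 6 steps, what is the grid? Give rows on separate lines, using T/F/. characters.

Step 1: 2 trees catch fire, 1 burn out
  F.FTT
  T.TT.
  .TTTT
  TTTTT
  TTTTT
Step 2: 3 trees catch fire, 2 burn out
  ...FT
  F.FT.
  .TTTT
  TTTTT
  TTTTT
Step 3: 3 trees catch fire, 3 burn out
  ....F
  ...F.
  .TFTT
  TTTTT
  TTTTT
Step 4: 3 trees catch fire, 3 burn out
  .....
  .....
  .F.FT
  TTFTT
  TTTTT
Step 5: 4 trees catch fire, 3 burn out
  .....
  .....
  ....F
  TF.FT
  TTFTT
Step 6: 4 trees catch fire, 4 burn out
  .....
  .....
  .....
  F...F
  TF.FT

.....
.....
.....
F...F
TF.FT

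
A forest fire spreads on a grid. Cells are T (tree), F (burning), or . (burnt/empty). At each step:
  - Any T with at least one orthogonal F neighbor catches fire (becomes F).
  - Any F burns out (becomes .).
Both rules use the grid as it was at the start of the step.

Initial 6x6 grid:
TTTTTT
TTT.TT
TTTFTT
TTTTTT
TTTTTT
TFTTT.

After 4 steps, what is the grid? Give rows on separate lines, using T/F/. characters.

Step 1: 6 trees catch fire, 2 burn out
  TTTTTT
  TTT.TT
  TTF.FT
  TTTFTT
  TFTTTT
  F.FTT.
Step 2: 11 trees catch fire, 6 burn out
  TTTTTT
  TTF.FT
  TF...F
  TFF.FT
  F.FFTT
  ...FT.
Step 3: 9 trees catch fire, 11 burn out
  TTFTFT
  TF...F
  F.....
  F....F
  ....FT
  ....F.
Step 4: 5 trees catch fire, 9 burn out
  TF.F.F
  F.....
  ......
  ......
  .....F
  ......

TF.F.F
F.....
......
......
.....F
......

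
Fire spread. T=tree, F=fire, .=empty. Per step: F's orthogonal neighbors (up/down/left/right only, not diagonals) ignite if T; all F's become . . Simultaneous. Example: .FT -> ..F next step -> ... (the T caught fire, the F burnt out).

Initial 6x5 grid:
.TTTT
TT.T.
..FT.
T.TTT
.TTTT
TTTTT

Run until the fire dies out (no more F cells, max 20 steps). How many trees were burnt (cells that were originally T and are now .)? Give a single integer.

Step 1: +2 fires, +1 burnt (F count now 2)
Step 2: +3 fires, +2 burnt (F count now 3)
Step 3: +5 fires, +3 burnt (F count now 5)
Step 4: +5 fires, +5 burnt (F count now 5)
Step 5: +3 fires, +5 burnt (F count now 3)
Step 6: +1 fires, +3 burnt (F count now 1)
Step 7: +1 fires, +1 burnt (F count now 1)
Step 8: +0 fires, +1 burnt (F count now 0)
Fire out after step 8
Initially T: 21, now '.': 29
Total burnt (originally-T cells now '.'): 20

Answer: 20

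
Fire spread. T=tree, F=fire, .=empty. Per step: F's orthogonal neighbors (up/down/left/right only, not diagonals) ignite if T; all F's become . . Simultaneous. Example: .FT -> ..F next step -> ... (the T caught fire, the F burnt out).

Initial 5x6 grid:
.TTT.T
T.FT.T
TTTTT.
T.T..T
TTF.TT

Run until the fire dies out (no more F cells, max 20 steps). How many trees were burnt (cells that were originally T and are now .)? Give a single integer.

Answer: 14

Derivation:
Step 1: +5 fires, +2 burnt (F count now 5)
Step 2: +5 fires, +5 burnt (F count now 5)
Step 3: +3 fires, +5 burnt (F count now 3)
Step 4: +1 fires, +3 burnt (F count now 1)
Step 5: +0 fires, +1 burnt (F count now 0)
Fire out after step 5
Initially T: 19, now '.': 25
Total burnt (originally-T cells now '.'): 14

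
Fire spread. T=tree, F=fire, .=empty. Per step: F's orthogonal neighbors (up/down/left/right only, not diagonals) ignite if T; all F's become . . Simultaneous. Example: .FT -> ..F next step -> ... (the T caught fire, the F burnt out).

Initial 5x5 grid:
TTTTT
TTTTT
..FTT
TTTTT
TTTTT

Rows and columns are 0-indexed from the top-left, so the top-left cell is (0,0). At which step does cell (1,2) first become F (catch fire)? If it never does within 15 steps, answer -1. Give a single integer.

Step 1: cell (1,2)='F' (+3 fires, +1 burnt)
  -> target ignites at step 1
Step 2: cell (1,2)='.' (+7 fires, +3 burnt)
Step 3: cell (1,2)='.' (+8 fires, +7 burnt)
Step 4: cell (1,2)='.' (+4 fires, +8 burnt)
Step 5: cell (1,2)='.' (+0 fires, +4 burnt)
  fire out at step 5

1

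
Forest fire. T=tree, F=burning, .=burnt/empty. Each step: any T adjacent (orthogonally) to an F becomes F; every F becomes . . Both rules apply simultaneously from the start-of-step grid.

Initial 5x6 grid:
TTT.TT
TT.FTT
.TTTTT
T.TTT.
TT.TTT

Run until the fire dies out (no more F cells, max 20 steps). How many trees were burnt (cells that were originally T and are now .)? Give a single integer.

Answer: 20

Derivation:
Step 1: +2 fires, +1 burnt (F count now 2)
Step 2: +5 fires, +2 burnt (F count now 5)
Step 3: +6 fires, +5 burnt (F count now 6)
Step 4: +2 fires, +6 burnt (F count now 2)
Step 5: +3 fires, +2 burnt (F count now 3)
Step 6: +2 fires, +3 burnt (F count now 2)
Step 7: +0 fires, +2 burnt (F count now 0)
Fire out after step 7
Initially T: 23, now '.': 27
Total burnt (originally-T cells now '.'): 20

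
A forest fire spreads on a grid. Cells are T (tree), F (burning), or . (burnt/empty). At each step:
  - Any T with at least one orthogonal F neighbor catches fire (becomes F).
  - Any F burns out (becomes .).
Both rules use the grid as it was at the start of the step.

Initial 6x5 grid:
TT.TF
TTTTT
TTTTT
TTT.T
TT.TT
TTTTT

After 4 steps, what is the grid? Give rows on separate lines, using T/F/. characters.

Step 1: 2 trees catch fire, 1 burn out
  TT.F.
  TTTTF
  TTTTT
  TTT.T
  TT.TT
  TTTTT
Step 2: 2 trees catch fire, 2 burn out
  TT...
  TTTF.
  TTTTF
  TTT.T
  TT.TT
  TTTTT
Step 3: 3 trees catch fire, 2 burn out
  TT...
  TTF..
  TTTF.
  TTT.F
  TT.TT
  TTTTT
Step 4: 3 trees catch fire, 3 burn out
  TT...
  TF...
  TTF..
  TTT..
  TT.TF
  TTTTT

TT...
TF...
TTF..
TTT..
TT.TF
TTTTT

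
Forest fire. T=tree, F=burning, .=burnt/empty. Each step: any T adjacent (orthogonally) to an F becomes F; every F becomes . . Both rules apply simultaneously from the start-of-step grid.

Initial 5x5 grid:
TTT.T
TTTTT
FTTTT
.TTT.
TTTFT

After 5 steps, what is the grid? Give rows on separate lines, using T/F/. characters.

Step 1: 5 trees catch fire, 2 burn out
  TTT.T
  FTTTT
  .FTTT
  .TTF.
  TTF.F
Step 2: 7 trees catch fire, 5 burn out
  FTT.T
  .FTTT
  ..FFT
  .FF..
  TF...
Step 3: 5 trees catch fire, 7 burn out
  .FT.T
  ..FFT
  ....F
  .....
  F....
Step 4: 2 trees catch fire, 5 burn out
  ..F.T
  ....F
  .....
  .....
  .....
Step 5: 1 trees catch fire, 2 burn out
  ....F
  .....
  .....
  .....
  .....

....F
.....
.....
.....
.....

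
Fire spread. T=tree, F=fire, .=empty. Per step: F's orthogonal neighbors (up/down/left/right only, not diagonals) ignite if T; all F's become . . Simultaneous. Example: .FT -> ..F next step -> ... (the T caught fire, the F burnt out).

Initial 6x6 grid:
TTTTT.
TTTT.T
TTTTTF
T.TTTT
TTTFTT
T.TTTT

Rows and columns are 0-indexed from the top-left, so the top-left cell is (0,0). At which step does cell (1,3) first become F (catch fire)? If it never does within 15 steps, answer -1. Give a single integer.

Step 1: cell (1,3)='T' (+7 fires, +2 burnt)
Step 2: cell (1,3)='T' (+7 fires, +7 burnt)
Step 3: cell (1,3)='F' (+4 fires, +7 burnt)
  -> target ignites at step 3
Step 4: cell (1,3)='.' (+5 fires, +4 burnt)
Step 5: cell (1,3)='.' (+4 fires, +5 burnt)
Step 6: cell (1,3)='.' (+2 fires, +4 burnt)
Step 7: cell (1,3)='.' (+1 fires, +2 burnt)
Step 8: cell (1,3)='.' (+0 fires, +1 burnt)
  fire out at step 8

3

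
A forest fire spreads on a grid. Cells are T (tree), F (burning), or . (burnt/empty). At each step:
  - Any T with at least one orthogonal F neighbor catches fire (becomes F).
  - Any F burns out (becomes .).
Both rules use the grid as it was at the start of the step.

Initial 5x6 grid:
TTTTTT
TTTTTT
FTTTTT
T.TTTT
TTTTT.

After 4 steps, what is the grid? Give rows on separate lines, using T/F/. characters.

Step 1: 3 trees catch fire, 1 burn out
  TTTTTT
  FTTTTT
  .FTTTT
  F.TTTT
  TTTTT.
Step 2: 4 trees catch fire, 3 burn out
  FTTTTT
  .FTTTT
  ..FTTT
  ..TTTT
  FTTTT.
Step 3: 5 trees catch fire, 4 burn out
  .FTTTT
  ..FTTT
  ...FTT
  ..FTTT
  .FTTT.
Step 4: 5 trees catch fire, 5 burn out
  ..FTTT
  ...FTT
  ....FT
  ...FTT
  ..FTT.

..FTTT
...FTT
....FT
...FTT
..FTT.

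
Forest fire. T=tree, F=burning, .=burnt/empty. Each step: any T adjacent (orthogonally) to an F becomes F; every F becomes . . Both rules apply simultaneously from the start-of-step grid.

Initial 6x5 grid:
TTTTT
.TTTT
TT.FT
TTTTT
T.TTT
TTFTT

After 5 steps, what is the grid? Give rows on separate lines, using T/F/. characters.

Step 1: 6 trees catch fire, 2 burn out
  TTTTT
  .TTFT
  TT..F
  TTTFT
  T.FTT
  TF.FT
Step 2: 8 trees catch fire, 6 burn out
  TTTFT
  .TF.F
  TT...
  TTF.F
  T..FT
  F...F
Step 3: 6 trees catch fire, 8 burn out
  TTF.F
  .F...
  TT...
  TF...
  F...F
  .....
Step 4: 3 trees catch fire, 6 burn out
  TF...
  .....
  TF...
  F....
  .....
  .....
Step 5: 2 trees catch fire, 3 burn out
  F....
  .....
  F....
  .....
  .....
  .....

F....
.....
F....
.....
.....
.....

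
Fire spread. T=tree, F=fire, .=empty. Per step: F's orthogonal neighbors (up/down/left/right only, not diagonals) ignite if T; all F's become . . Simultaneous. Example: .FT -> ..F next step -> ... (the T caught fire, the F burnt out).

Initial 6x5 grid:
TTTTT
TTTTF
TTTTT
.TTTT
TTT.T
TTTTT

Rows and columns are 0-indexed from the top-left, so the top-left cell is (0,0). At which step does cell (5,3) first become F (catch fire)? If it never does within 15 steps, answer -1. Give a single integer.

Step 1: cell (5,3)='T' (+3 fires, +1 burnt)
Step 2: cell (5,3)='T' (+4 fires, +3 burnt)
Step 3: cell (5,3)='T' (+5 fires, +4 burnt)
Step 4: cell (5,3)='T' (+5 fires, +5 burnt)
Step 5: cell (5,3)='F' (+5 fires, +5 burnt)
  -> target ignites at step 5
Step 6: cell (5,3)='.' (+2 fires, +5 burnt)
Step 7: cell (5,3)='.' (+2 fires, +2 burnt)
Step 8: cell (5,3)='.' (+1 fires, +2 burnt)
Step 9: cell (5,3)='.' (+0 fires, +1 burnt)
  fire out at step 9

5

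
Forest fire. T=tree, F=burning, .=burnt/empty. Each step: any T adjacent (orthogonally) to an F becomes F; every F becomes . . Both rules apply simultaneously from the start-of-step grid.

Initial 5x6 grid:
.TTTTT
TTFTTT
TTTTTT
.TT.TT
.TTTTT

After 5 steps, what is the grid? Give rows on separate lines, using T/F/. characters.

Step 1: 4 trees catch fire, 1 burn out
  .TFTTT
  TF.FTT
  TTFTTT
  .TT.TT
  .TTTTT
Step 2: 7 trees catch fire, 4 burn out
  .F.FTT
  F...FT
  TF.FTT
  .TF.TT
  .TTTTT
Step 3: 6 trees catch fire, 7 burn out
  ....FT
  .....F
  F...FT
  .F..TT
  .TFTTT
Step 4: 5 trees catch fire, 6 burn out
  .....F
  ......
  .....F
  ....FT
  .F.FTT
Step 5: 2 trees catch fire, 5 burn out
  ......
  ......
  ......
  .....F
  ....FT

......
......
......
.....F
....FT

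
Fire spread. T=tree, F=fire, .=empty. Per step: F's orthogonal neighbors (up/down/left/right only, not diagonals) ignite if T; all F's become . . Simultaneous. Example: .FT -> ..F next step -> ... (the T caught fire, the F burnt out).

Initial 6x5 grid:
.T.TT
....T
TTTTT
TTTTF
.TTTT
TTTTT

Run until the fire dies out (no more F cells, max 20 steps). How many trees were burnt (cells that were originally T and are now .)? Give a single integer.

Answer: 21

Derivation:
Step 1: +3 fires, +1 burnt (F count now 3)
Step 2: +5 fires, +3 burnt (F count now 5)
Step 3: +5 fires, +5 burnt (F count now 5)
Step 4: +5 fires, +5 burnt (F count now 5)
Step 5: +2 fires, +5 burnt (F count now 2)
Step 6: +1 fires, +2 burnt (F count now 1)
Step 7: +0 fires, +1 burnt (F count now 0)
Fire out after step 7
Initially T: 22, now '.': 29
Total burnt (originally-T cells now '.'): 21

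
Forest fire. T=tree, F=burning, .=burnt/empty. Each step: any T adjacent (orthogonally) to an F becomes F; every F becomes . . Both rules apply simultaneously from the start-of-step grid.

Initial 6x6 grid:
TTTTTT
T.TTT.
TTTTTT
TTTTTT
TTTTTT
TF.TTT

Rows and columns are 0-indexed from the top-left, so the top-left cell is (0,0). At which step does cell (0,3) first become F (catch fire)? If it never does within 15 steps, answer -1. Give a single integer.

Step 1: cell (0,3)='T' (+2 fires, +1 burnt)
Step 2: cell (0,3)='T' (+3 fires, +2 burnt)
Step 3: cell (0,3)='T' (+4 fires, +3 burnt)
Step 4: cell (0,3)='T' (+5 fires, +4 burnt)
Step 5: cell (0,3)='T' (+6 fires, +5 burnt)
Step 6: cell (0,3)='T' (+6 fires, +6 burnt)
Step 7: cell (0,3)='F' (+4 fires, +6 burnt)
  -> target ignites at step 7
Step 8: cell (0,3)='.' (+1 fires, +4 burnt)
Step 9: cell (0,3)='.' (+1 fires, +1 burnt)
Step 10: cell (0,3)='.' (+0 fires, +1 burnt)
  fire out at step 10

7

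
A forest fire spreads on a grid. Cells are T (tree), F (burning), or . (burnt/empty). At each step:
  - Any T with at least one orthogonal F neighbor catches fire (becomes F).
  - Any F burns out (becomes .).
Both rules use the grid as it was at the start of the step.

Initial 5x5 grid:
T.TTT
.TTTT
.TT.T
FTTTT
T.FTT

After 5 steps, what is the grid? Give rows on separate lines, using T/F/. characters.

Step 1: 4 trees catch fire, 2 burn out
  T.TTT
  .TTTT
  .TT.T
  .FFTT
  F..FT
Step 2: 4 trees catch fire, 4 burn out
  T.TTT
  .TTTT
  .FF.T
  ...FT
  ....F
Step 3: 3 trees catch fire, 4 burn out
  T.TTT
  .FFTT
  ....T
  ....F
  .....
Step 4: 3 trees catch fire, 3 burn out
  T.FTT
  ...FT
  ....F
  .....
  .....
Step 5: 2 trees catch fire, 3 burn out
  T..FT
  ....F
  .....
  .....
  .....

T..FT
....F
.....
.....
.....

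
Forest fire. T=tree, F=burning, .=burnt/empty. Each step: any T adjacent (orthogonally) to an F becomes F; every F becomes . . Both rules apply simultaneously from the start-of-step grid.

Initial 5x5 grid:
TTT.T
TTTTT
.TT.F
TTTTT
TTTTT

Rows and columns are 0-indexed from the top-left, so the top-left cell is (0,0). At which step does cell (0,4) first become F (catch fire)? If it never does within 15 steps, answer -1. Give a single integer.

Step 1: cell (0,4)='T' (+2 fires, +1 burnt)
Step 2: cell (0,4)='F' (+4 fires, +2 burnt)
  -> target ignites at step 2
Step 3: cell (0,4)='.' (+3 fires, +4 burnt)
Step 4: cell (0,4)='.' (+5 fires, +3 burnt)
Step 5: cell (0,4)='.' (+5 fires, +5 burnt)
Step 6: cell (0,4)='.' (+2 fires, +5 burnt)
Step 7: cell (0,4)='.' (+0 fires, +2 burnt)
  fire out at step 7

2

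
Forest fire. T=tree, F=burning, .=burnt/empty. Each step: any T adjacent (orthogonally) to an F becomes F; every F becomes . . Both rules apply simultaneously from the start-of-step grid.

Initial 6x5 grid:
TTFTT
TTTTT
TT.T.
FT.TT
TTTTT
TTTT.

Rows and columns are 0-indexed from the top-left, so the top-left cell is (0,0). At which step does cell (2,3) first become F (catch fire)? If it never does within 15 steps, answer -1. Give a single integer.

Step 1: cell (2,3)='T' (+6 fires, +2 burnt)
Step 2: cell (2,3)='T' (+8 fires, +6 burnt)
Step 3: cell (2,3)='F' (+4 fires, +8 burnt)
  -> target ignites at step 3
Step 4: cell (2,3)='.' (+3 fires, +4 burnt)
Step 5: cell (2,3)='.' (+3 fires, +3 burnt)
Step 6: cell (2,3)='.' (+0 fires, +3 burnt)
  fire out at step 6

3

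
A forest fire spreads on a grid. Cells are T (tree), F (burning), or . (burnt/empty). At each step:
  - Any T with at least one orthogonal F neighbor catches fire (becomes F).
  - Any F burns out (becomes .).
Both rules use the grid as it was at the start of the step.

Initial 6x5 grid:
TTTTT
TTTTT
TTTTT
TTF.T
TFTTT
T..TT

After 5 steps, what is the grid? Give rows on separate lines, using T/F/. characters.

Step 1: 4 trees catch fire, 2 burn out
  TTTTT
  TTTTT
  TTFTT
  TF..T
  F.FTT
  T..TT
Step 2: 6 trees catch fire, 4 burn out
  TTTTT
  TTFTT
  TF.FT
  F...T
  ...FT
  F..TT
Step 3: 7 trees catch fire, 6 burn out
  TTFTT
  TF.FT
  F...F
  ....T
  ....F
  ...FT
Step 4: 6 trees catch fire, 7 burn out
  TF.FT
  F...F
  .....
  ....F
  .....
  ....F
Step 5: 2 trees catch fire, 6 burn out
  F...F
  .....
  .....
  .....
  .....
  .....

F...F
.....
.....
.....
.....
.....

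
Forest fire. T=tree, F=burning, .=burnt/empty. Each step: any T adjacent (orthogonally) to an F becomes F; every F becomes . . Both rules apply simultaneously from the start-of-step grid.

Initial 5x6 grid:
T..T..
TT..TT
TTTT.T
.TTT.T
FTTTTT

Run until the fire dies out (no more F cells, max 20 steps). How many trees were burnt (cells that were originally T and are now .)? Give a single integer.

Answer: 19

Derivation:
Step 1: +1 fires, +1 burnt (F count now 1)
Step 2: +2 fires, +1 burnt (F count now 2)
Step 3: +3 fires, +2 burnt (F count now 3)
Step 4: +5 fires, +3 burnt (F count now 5)
Step 5: +3 fires, +5 burnt (F count now 3)
Step 6: +2 fires, +3 burnt (F count now 2)
Step 7: +1 fires, +2 burnt (F count now 1)
Step 8: +1 fires, +1 burnt (F count now 1)
Step 9: +1 fires, +1 burnt (F count now 1)
Step 10: +0 fires, +1 burnt (F count now 0)
Fire out after step 10
Initially T: 20, now '.': 29
Total burnt (originally-T cells now '.'): 19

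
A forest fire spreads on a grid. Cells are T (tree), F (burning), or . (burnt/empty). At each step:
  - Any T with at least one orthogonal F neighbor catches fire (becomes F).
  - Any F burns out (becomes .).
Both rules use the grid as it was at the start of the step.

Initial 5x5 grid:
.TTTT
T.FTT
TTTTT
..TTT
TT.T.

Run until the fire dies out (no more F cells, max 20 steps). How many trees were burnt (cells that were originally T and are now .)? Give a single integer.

Answer: 16

Derivation:
Step 1: +3 fires, +1 burnt (F count now 3)
Step 2: +6 fires, +3 burnt (F count now 6)
Step 3: +4 fires, +6 burnt (F count now 4)
Step 4: +3 fires, +4 burnt (F count now 3)
Step 5: +0 fires, +3 burnt (F count now 0)
Fire out after step 5
Initially T: 18, now '.': 23
Total burnt (originally-T cells now '.'): 16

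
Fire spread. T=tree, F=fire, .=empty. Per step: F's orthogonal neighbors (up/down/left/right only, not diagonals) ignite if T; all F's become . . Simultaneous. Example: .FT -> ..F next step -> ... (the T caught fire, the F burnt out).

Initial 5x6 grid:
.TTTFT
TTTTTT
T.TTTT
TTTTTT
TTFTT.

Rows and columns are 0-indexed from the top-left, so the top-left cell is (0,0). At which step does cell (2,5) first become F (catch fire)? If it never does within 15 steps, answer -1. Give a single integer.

Step 1: cell (2,5)='T' (+6 fires, +2 burnt)
Step 2: cell (2,5)='T' (+9 fires, +6 burnt)
Step 3: cell (2,5)='F' (+6 fires, +9 burnt)
  -> target ignites at step 3
Step 4: cell (2,5)='.' (+3 fires, +6 burnt)
Step 5: cell (2,5)='.' (+1 fires, +3 burnt)
Step 6: cell (2,5)='.' (+0 fires, +1 burnt)
  fire out at step 6

3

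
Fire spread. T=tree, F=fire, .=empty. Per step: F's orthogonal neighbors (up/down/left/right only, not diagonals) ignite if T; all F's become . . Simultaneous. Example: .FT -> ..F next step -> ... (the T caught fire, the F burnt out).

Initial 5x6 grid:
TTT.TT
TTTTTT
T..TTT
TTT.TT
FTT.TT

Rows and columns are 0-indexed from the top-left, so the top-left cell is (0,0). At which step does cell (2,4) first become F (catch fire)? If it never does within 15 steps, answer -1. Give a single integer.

Step 1: cell (2,4)='T' (+2 fires, +1 burnt)
Step 2: cell (2,4)='T' (+3 fires, +2 burnt)
Step 3: cell (2,4)='T' (+2 fires, +3 burnt)
Step 4: cell (2,4)='T' (+2 fires, +2 burnt)
Step 5: cell (2,4)='T' (+2 fires, +2 burnt)
Step 6: cell (2,4)='T' (+2 fires, +2 burnt)
Step 7: cell (2,4)='T' (+2 fires, +2 burnt)
Step 8: cell (2,4)='F' (+3 fires, +2 burnt)
  -> target ignites at step 8
Step 9: cell (2,4)='.' (+3 fires, +3 burnt)
Step 10: cell (2,4)='.' (+2 fires, +3 burnt)
Step 11: cell (2,4)='.' (+1 fires, +2 burnt)
Step 12: cell (2,4)='.' (+0 fires, +1 burnt)
  fire out at step 12

8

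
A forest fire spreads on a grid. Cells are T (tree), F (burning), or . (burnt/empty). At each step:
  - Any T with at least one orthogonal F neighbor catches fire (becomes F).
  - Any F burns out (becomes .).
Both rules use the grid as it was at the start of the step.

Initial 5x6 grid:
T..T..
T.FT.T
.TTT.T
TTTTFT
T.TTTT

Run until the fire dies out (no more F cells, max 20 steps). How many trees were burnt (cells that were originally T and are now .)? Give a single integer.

Step 1: +5 fires, +2 burnt (F count now 5)
Step 2: +7 fires, +5 burnt (F count now 7)
Step 3: +3 fires, +7 burnt (F count now 3)
Step 4: +1 fires, +3 burnt (F count now 1)
Step 5: +1 fires, +1 burnt (F count now 1)
Step 6: +0 fires, +1 burnt (F count now 0)
Fire out after step 6
Initially T: 19, now '.': 28
Total burnt (originally-T cells now '.'): 17

Answer: 17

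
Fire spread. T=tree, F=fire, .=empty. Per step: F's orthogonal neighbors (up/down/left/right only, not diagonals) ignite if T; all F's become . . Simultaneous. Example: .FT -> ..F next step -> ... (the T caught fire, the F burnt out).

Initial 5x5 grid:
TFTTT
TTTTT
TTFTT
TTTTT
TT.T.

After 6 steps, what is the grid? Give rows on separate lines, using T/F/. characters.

Step 1: 7 trees catch fire, 2 burn out
  F.FTT
  TFFTT
  TF.FT
  TTFTT
  TT.T.
Step 2: 7 trees catch fire, 7 burn out
  ...FT
  F..FT
  F...F
  TF.FT
  TT.T.
Step 3: 6 trees catch fire, 7 burn out
  ....F
  ....F
  .....
  F...F
  TF.F.
Step 4: 1 trees catch fire, 6 burn out
  .....
  .....
  .....
  .....
  F....
Step 5: 0 trees catch fire, 1 burn out
  .....
  .....
  .....
  .....
  .....
Step 6: 0 trees catch fire, 0 burn out
  .....
  .....
  .....
  .....
  .....

.....
.....
.....
.....
.....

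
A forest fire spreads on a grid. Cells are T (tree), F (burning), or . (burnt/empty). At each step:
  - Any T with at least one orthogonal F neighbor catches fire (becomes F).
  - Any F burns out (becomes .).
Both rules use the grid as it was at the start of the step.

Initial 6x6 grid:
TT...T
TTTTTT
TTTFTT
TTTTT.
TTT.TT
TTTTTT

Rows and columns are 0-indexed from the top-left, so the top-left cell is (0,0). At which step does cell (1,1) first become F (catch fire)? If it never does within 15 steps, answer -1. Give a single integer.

Step 1: cell (1,1)='T' (+4 fires, +1 burnt)
Step 2: cell (1,1)='T' (+6 fires, +4 burnt)
Step 3: cell (1,1)='F' (+6 fires, +6 burnt)
  -> target ignites at step 3
Step 4: cell (1,1)='.' (+8 fires, +6 burnt)
Step 5: cell (1,1)='.' (+5 fires, +8 burnt)
Step 6: cell (1,1)='.' (+1 fires, +5 burnt)
Step 7: cell (1,1)='.' (+0 fires, +1 burnt)
  fire out at step 7

3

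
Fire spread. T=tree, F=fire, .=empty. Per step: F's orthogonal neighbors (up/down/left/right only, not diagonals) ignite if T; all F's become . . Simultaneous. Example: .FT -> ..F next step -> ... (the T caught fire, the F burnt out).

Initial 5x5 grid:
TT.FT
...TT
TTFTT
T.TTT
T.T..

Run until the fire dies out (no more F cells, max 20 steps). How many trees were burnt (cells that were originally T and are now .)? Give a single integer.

Step 1: +5 fires, +2 burnt (F count now 5)
Step 2: +5 fires, +5 burnt (F count now 5)
Step 3: +2 fires, +5 burnt (F count now 2)
Step 4: +1 fires, +2 burnt (F count now 1)
Step 5: +0 fires, +1 burnt (F count now 0)
Fire out after step 5
Initially T: 15, now '.': 23
Total burnt (originally-T cells now '.'): 13

Answer: 13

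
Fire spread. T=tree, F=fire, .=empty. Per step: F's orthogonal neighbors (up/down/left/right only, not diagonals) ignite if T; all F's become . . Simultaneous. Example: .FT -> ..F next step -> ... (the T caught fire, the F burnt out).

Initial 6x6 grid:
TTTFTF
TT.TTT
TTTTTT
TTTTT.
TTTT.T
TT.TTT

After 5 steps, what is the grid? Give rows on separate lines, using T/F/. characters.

Step 1: 4 trees catch fire, 2 burn out
  TTF.F.
  TT.FTF
  TTTTTT
  TTTTT.
  TTTT.T
  TT.TTT
Step 2: 4 trees catch fire, 4 burn out
  TF....
  TT..F.
  TTTFTF
  TTTTT.
  TTTT.T
  TT.TTT
Step 3: 5 trees catch fire, 4 burn out
  F.....
  TF....
  TTF.F.
  TTTFT.
  TTTT.T
  TT.TTT
Step 4: 5 trees catch fire, 5 burn out
  ......
  F.....
  TF....
  TTF.F.
  TTTF.T
  TT.TTT
Step 5: 4 trees catch fire, 5 burn out
  ......
  ......
  F.....
  TF....
  TTF..T
  TT.FTT

......
......
F.....
TF....
TTF..T
TT.FTT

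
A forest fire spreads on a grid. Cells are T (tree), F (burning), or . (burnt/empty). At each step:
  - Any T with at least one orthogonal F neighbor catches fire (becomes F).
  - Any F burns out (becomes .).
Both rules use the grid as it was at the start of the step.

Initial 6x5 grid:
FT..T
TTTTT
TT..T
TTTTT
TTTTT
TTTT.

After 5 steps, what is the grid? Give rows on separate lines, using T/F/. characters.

Step 1: 2 trees catch fire, 1 burn out
  .F..T
  FTTTT
  TT..T
  TTTTT
  TTTTT
  TTTT.
Step 2: 2 trees catch fire, 2 burn out
  ....T
  .FTTT
  FT..T
  TTTTT
  TTTTT
  TTTT.
Step 3: 3 trees catch fire, 2 burn out
  ....T
  ..FTT
  .F..T
  FTTTT
  TTTTT
  TTTT.
Step 4: 3 trees catch fire, 3 burn out
  ....T
  ...FT
  ....T
  .FTTT
  FTTTT
  TTTT.
Step 5: 4 trees catch fire, 3 burn out
  ....T
  ....F
  ....T
  ..FTT
  .FTTT
  FTTT.

....T
....F
....T
..FTT
.FTTT
FTTT.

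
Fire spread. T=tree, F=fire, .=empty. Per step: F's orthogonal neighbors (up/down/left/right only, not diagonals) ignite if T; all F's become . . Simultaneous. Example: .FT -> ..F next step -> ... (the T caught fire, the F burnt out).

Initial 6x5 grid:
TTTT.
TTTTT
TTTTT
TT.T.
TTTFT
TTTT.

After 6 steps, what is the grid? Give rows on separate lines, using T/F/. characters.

Step 1: 4 trees catch fire, 1 burn out
  TTTT.
  TTTTT
  TTTTT
  TT.F.
  TTF.F
  TTTF.
Step 2: 3 trees catch fire, 4 burn out
  TTTT.
  TTTTT
  TTTFT
  TT...
  TF...
  TTF..
Step 3: 6 trees catch fire, 3 burn out
  TTTT.
  TTTFT
  TTF.F
  TF...
  F....
  TF...
Step 4: 6 trees catch fire, 6 burn out
  TTTF.
  TTF.F
  TF...
  F....
  .....
  F....
Step 5: 3 trees catch fire, 6 burn out
  TTF..
  TF...
  F....
  .....
  .....
  .....
Step 6: 2 trees catch fire, 3 burn out
  TF...
  F....
  .....
  .....
  .....
  .....

TF...
F....
.....
.....
.....
.....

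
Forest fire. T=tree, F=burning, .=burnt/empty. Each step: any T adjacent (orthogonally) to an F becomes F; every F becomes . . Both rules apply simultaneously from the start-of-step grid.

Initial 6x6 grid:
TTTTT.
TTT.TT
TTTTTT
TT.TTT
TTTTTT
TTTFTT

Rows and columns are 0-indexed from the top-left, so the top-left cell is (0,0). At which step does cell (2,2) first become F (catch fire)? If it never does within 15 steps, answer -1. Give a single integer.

Step 1: cell (2,2)='T' (+3 fires, +1 burnt)
Step 2: cell (2,2)='T' (+5 fires, +3 burnt)
Step 3: cell (2,2)='T' (+5 fires, +5 burnt)
Step 4: cell (2,2)='F' (+5 fires, +5 burnt)
  -> target ignites at step 4
Step 5: cell (2,2)='.' (+5 fires, +5 burnt)
Step 6: cell (2,2)='.' (+5 fires, +5 burnt)
Step 7: cell (2,2)='.' (+3 fires, +5 burnt)
Step 8: cell (2,2)='.' (+1 fires, +3 burnt)
Step 9: cell (2,2)='.' (+0 fires, +1 burnt)
  fire out at step 9

4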